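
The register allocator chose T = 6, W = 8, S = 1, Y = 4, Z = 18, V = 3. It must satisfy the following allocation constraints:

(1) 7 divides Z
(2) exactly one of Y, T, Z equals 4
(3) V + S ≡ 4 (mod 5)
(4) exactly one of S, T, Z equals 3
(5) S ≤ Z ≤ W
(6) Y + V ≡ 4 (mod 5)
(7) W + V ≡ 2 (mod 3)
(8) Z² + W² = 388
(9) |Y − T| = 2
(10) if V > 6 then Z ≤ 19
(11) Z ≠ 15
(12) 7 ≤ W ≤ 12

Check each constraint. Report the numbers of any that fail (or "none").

Constraints 1, 4, 5, 6 do not hold.

(1) 18 = 7×2 + 4, so 7 does not divide 18 — violated.
(2) Y=4, T=6, Z=18; 1 of them equals 4 — satisfied.
(3) V + S = 4; 4 mod 5 = 4 — satisfied.
(4) S=1, T=6, Z=18; 0 of them equal 3, not exactly one — violated.
(5) values 1, 18, 8; Z = 18 is not ≤ W = 8 — violated.
(6) Y + V = 7; 7 mod 5 = 2, not 4 — violated.
(7) W + V = 11; 11 mod 3 = 2 — satisfied.
(8) Z² + W² = 18² + 8² = 324 + 64 = 388 — satisfied.
(9) |4 − 6| = 2 — satisfied.
(10) V = 3, not > 6; antecedent false, conditional vacuously true — satisfied.
(11) Z = 18, and 18 ≠ 15 — satisfied.
(12) W = 8 lies in [7, 12] — satisfied.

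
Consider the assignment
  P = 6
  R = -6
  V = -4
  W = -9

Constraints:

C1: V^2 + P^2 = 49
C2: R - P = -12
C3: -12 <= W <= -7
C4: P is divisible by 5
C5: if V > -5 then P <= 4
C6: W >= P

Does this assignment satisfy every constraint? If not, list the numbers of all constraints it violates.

C1: V^2 + P^2 = (-4)^2 + 6^2 = 16 + 36 = 52, not 49 — fails.
C2: R - P = -6 - 6 = -12 — holds.
C3: W = -9 lies in [-12, -7] — holds.
C4: 6 = 5*1 + 1, so 5 does not divide 6 — fails.
C5: V = -4 > -5, so we need P ≤ 4; but P = 6 > 4 — fails.
C6: W = -9, P = 6; -9 < 6 (want ≥) — fails.

Constraints 1, 4, 5, 6 are violated.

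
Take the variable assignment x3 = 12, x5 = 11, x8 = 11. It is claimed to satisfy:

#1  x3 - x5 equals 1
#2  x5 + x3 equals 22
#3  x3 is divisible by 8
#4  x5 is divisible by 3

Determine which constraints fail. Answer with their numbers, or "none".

Constraints 2, 3, 4 do not hold.

#1 x3 - x5 = 12 - 11 = 1 — OK.
#2 x5 + x3 = 11 + 12 = 23, not 22 — violated.
#3 12 = 8*1 + 4, so 8 does not divide 12 — violated.
#4 11 = 3*3 + 2, so 3 does not divide 11 — violated.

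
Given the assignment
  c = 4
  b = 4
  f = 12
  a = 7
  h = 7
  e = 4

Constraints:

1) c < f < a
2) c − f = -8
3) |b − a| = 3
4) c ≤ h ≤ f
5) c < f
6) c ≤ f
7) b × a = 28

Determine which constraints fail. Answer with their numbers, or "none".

1) values 4, 12, 7; f = 12 is not < a = 7  FAIL
2) c − f = 4 − 12 = -8  OK
3) |4 − 7| = 3  OK
4) values 4 ≤ 7 ≤ 12  OK
5) c = 4, f = 12; 4 < 12  OK
6) c = 4, f = 12; 4 ≤ 12  OK
7) b × a = 4 × 7 = 28  OK

Constraint 1 does not hold.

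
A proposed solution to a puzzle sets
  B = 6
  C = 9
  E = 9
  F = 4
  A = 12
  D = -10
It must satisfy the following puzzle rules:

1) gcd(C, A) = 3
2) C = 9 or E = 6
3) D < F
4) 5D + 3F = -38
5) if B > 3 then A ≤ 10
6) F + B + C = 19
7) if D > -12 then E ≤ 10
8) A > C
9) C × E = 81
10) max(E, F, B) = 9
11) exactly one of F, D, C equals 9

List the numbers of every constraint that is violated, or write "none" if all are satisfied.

1) gcd(9, 12) = 3 — satisfied.
2) C = 9 = 9 (first disjunct) — satisfied.
3) D = -10, F = 4; -10 < 4 — satisfied.
4) 5D + 3F = 5(-10) + 3(4) = -38 — satisfied.
5) B = 6 > 3, so we need A ≤ 10; but A = 12 > 10 — violated.
6) F + B + C = 4 + 6 + 9 = 19 — satisfied.
7) D = -10 > -12, so we need E ≤ 10; E = 9 ≤ 10 — satisfied.
8) A = 12, C = 9; 12 > 9 — satisfied.
9) C × E = 9 × 9 = 81 — satisfied.
10) max(9, 4, 6) = 9 — satisfied.
11) F=4, D=-10, C=9; 1 of them equals 9 — satisfied.

Violated: 5.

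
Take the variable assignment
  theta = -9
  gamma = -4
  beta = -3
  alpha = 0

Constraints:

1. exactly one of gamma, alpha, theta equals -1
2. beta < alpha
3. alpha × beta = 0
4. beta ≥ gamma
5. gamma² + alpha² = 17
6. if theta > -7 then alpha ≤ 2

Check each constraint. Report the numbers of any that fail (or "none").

Constraints 1 and 5 do not hold.

1. gamma=-4, alpha=0, theta=-9; 0 of them equal -1, not exactly one — fails.
2. beta = -3, alpha = 0; -3 < 0 — holds.
3. alpha × beta = 0 × (-3) = 0 — holds.
4. beta = -3, gamma = -4; -3 ≥ -4 — holds.
5. gamma² + alpha² = (-4)² + 0² = 16 + 0 = 16, not 17 — fails.
6. theta = -9, not > -7; antecedent false, conditional vacuously true — holds.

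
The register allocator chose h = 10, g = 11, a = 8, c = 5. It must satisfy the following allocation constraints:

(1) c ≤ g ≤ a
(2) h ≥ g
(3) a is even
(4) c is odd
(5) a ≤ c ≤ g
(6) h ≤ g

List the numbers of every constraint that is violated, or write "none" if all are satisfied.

Violated: 1, 2, and 5.

(1) values 5, 11, 8; g = 11 is not ≤ a = 8 — violated.
(2) h = 10, g = 11; 10 < 11 (want ≥) — violated.
(3) a = 8 is even — satisfied.
(4) c = 5 is odd — satisfied.
(5) values 8, 5, 11; a = 8 is not ≤ c = 5 — violated.
(6) h = 10, g = 11; 10 ≤ 11 — satisfied.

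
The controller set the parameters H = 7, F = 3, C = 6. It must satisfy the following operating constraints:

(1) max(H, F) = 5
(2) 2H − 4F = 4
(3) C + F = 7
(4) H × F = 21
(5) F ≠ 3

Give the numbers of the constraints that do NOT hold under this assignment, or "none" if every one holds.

(1) max(7, 3) = 7, not 5  FAIL
(2) 2H − 4F = 2(7) − 4(3) = 2, not 4  FAIL
(3) C + F = 6 + 3 = 9, not 7  FAIL
(4) H × F = 7 × 3 = 21  OK
(5) F = 3, but 3 is required to differ  FAIL

Constraints 1, 2, 3, and 5 do not hold.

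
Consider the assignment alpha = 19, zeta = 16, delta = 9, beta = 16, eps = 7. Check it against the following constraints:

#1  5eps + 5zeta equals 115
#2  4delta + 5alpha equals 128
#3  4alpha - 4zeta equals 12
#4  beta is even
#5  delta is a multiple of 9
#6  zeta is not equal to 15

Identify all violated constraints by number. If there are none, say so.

No — constraint 2 is not satisfied.

#1 5eps + 5zeta = 5(7) + 5(16) = 115  holds
#2 4delta + 5alpha = 4(9) + 5(19) = 131, not 128  fails
#3 4alpha - 4zeta = 4(19) - 4(16) = 12  holds
#4 beta = 16 is even  holds
#5 9 / 9 = 1, so 9 divides 9  holds
#6 zeta = 16, and 16 ≠ 15  holds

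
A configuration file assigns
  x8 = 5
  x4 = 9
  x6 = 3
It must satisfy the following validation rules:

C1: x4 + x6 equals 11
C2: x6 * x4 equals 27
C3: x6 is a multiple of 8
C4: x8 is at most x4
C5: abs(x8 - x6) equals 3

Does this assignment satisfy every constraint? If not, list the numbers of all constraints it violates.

C1: x4 + x6 = 9 + 3 = 12, not 11  FAIL
C2: x6 * x4 = 3 * 9 = 27  OK
C3: 3 = 8*0 + 3, so 8 does not divide 3  FAIL
C4: x8 = 5, x4 = 9; 5 ≤ 9  OK
C5: abs(5 - 3) = 2, not 3  FAIL

No — constraints 1, 3, and 5 are not satisfied.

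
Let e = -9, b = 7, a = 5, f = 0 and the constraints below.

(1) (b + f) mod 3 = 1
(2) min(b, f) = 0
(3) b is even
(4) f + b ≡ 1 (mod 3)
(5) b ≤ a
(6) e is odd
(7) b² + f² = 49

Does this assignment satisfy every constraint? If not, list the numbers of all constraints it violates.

The assignment fails constraints 3, 5.

(1) b + f = 7; 7 mod 3 = 1 — holds.
(2) min(7, 0) = 0 — holds.
(3) b = 7 is odd — does not hold.
(4) f + b = 7; 7 mod 3 = 1 — holds.
(5) b = 7, a = 5; 7 > 5 (want ≤) — does not hold.
(6) e = -9 is odd — holds.
(7) b² + f² = 7² + 0² = 49 + 0 = 49 — holds.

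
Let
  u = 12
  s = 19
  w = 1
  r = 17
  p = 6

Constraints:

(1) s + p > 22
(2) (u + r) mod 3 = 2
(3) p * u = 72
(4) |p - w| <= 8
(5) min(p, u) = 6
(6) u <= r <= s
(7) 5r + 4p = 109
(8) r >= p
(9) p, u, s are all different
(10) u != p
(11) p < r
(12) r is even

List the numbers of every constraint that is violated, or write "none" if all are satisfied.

The assignment fails constraint 12.

(1) s + p = 19 + 6 = 25; 25 > 22 — holds.
(2) u + r = 29; 29 mod 3 = 2 — holds.
(3) p * u = 6 * 12 = 72 — holds.
(4) |6 - 1| = 5; 5 ≤ 8 — holds.
(5) min(6, 12) = 6 — holds.
(6) values 12 <= 17 <= 19 — holds.
(7) 5r + 4p = 5(17) + 4(6) = 109 — holds.
(8) r = 17, p = 6; 17 ≥ 6 — holds.
(9) values 6, 12, 19 are pairwise distinct — holds.
(10) u = 12, p = 6; distinct — holds.
(11) p = 6, r = 17; 6 < 17 — holds.
(12) r = 17 is odd — does not hold.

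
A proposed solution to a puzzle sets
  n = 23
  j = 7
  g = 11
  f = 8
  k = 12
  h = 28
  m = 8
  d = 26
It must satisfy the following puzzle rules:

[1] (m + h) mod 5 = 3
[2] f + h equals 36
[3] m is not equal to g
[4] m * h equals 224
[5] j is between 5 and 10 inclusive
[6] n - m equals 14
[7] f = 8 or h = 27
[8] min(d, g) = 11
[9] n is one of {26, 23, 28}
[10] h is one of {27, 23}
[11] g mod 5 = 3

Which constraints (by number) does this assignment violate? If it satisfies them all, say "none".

[1] m + h = 36; 36 mod 5 = 1, not 3  FAIL
[2] f + h = 8 + 28 = 36  OK
[3] m = 8, g = 11; distinct  OK
[4] m * h = 8 * 28 = 224  OK
[5] j = 7 lies in [5, 10]  OK
[6] n - m = 23 - 8 = 15, not 14  FAIL
[7] f = 8 = 8 (first disjunct)  OK
[8] min(26, 11) = 11  OK
[9] n = 23 is in {26, 23, 28}  OK
[10] h = 28 is not in {27, 23}  FAIL
[11] 11 mod 5 = 1, not 3  FAIL

No — constraints 1, 6, 10, and 11 are not satisfied.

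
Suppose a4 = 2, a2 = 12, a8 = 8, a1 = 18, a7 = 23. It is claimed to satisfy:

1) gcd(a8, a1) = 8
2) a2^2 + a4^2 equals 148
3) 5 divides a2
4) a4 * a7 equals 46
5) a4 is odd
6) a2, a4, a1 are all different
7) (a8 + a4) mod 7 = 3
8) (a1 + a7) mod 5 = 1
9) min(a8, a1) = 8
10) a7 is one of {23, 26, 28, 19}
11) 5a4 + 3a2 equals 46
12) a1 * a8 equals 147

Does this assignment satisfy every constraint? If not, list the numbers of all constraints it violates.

Constraints 1, 3, 5, and 12 do not hold.

1) gcd(8, 18) = 2, not 8 — violated.
2) a2^2 + a4^2 = 12^2 + 2^2 = 144 + 4 = 148 — satisfied.
3) 12 = 5*2 + 2, so 5 does not divide 12 — violated.
4) a4 * a7 = 2 * 23 = 46 — satisfied.
5) a4 = 2 is even — violated.
6) values 12, 2, 18 are pairwise distinct — satisfied.
7) a8 + a4 = 10; 10 mod 7 = 3 — satisfied.
8) a1 + a7 = 41; 41 mod 5 = 1 — satisfied.
9) min(8, 18) = 8 — satisfied.
10) a7 = 23 is in {23, 26, 28, 19} — satisfied.
11) 5a4 + 3a2 = 5(2) + 3(12) = 46 — satisfied.
12) a1 * a8 = 18 * 8 = 144, not 147 — violated.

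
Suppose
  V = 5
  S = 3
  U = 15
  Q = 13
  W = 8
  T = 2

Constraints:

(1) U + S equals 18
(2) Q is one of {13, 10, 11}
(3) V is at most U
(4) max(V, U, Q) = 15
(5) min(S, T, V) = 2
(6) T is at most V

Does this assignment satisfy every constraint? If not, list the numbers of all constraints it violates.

(1) U + S = 15 + 3 = 18  yes
(2) Q = 13 is in {13, 10, 11}  yes
(3) V = 5, U = 15; 5 ≤ 15  yes
(4) max(5, 15, 13) = 15  yes
(5) min(3, 2, 5) = 2  yes
(6) T = 2, V = 5; 2 ≤ 5  yes

Yes — all constraints hold.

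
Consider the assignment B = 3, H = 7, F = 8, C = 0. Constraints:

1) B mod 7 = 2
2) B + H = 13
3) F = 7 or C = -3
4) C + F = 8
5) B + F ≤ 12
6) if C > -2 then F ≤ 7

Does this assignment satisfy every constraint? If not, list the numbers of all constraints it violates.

Constraints 1, 2, 3, and 6 are violated.

1) 3 mod 7 = 3, not 2 — violated.
2) B + H = 3 + 7 = 10, not 13 — violated.
3) F = 8 ≠ 7 and C = 0 ≠ -3; both disjuncts false — violated.
4) C + F = 0 + 8 = 8 — OK.
5) B + F = 3 + 8 = 11; 11 ≤ 12 — OK.
6) C = 0 > -2, so we need F ≤ 7; but F = 8 > 7 — violated.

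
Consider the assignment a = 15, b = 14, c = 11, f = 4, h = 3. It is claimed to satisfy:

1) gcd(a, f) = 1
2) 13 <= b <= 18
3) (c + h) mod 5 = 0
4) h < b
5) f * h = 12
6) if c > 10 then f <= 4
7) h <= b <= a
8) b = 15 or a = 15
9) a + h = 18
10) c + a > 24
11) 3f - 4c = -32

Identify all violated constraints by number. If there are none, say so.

1) gcd(15, 4) = 1  yes
2) b = 14 lies in [13, 18]  yes
3) c + h = 14; 14 mod 5 = 4, not 0  no
4) h = 3, b = 14; 3 < 14  yes
5) f * h = 4 * 3 = 12  yes
6) c = 11 > 10, so we need f ≤ 4; f = 4 ≤ 4  yes
7) values 3 <= 14 <= 15  yes
8) b = 14 ≠ 15, but a = 15 = 15 (second disjunct)  yes
9) a + h = 15 + 3 = 18  yes
10) c + a = 11 + 15 = 26; 26 > 24  yes
11) 3f - 4c = 3(4) - 4(11) = -32  yes

Constraint 3 does not hold.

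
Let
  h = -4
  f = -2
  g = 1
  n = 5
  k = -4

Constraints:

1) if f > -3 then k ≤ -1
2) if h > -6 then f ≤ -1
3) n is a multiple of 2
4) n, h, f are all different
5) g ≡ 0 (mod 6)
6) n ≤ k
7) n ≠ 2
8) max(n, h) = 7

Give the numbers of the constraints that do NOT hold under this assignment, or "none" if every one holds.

No — constraints 3, 5, 6, and 8 are not satisfied.

1) f = -2 > -3, so we need k ≤ -1; k = -4 ≤ -1 — holds.
2) h = -4 > -6, so we need f ≤ -1; f = -2 ≤ -1 — holds.
3) 5 = 2×2 + 1, so 2 does not divide 5 — does not hold.
4) values 5, -4, -2 are pairwise distinct — holds.
5) 1 mod 6 = 1, not 0 — does not hold.
6) n = 5, k = -4; 5 > -4 (want ≤) — does not hold.
7) n = 5, and 5 ≠ 2 — holds.
8) max(5, -4) = 5, not 7 — does not hold.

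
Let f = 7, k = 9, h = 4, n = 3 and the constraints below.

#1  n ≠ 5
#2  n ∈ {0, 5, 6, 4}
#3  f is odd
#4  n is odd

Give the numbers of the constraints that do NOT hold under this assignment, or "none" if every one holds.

#1 n = 3, and 3 ≠ 5  OK
#2 n = 3 is not in {0, 5, 6, 4}  FAIL
#3 f = 7 is odd  OK
#4 n = 3 is odd  OK

Violated: 2.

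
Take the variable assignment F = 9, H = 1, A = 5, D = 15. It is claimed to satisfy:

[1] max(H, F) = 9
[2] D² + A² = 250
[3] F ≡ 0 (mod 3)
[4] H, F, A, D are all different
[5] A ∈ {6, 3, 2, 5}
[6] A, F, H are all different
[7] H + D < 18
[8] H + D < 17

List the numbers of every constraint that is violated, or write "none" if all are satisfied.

[1] max(1, 9) = 9 — holds.
[2] D² + A² = 15² + 5² = 225 + 25 = 250 — holds.
[3] 9 mod 3 = 0 — holds.
[4] values 1, 9, 5, 15 are pairwise distinct — holds.
[5] A = 5 is in {6, 3, 2, 5} — holds.
[6] values 5, 9, 1 are pairwise distinct — holds.
[7] H + D = 1 + 15 = 16; 16 < 18 — holds.
[8] H + D = 1 + 15 = 16; 16 < 17 — holds.

None — every constraint holds.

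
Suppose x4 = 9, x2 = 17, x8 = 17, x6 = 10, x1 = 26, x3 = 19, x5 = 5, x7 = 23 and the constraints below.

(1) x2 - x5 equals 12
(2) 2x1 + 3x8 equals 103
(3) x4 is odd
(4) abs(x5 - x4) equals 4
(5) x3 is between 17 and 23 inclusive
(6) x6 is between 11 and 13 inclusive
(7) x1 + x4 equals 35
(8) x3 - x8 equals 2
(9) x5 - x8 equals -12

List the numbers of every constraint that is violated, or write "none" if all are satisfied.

Constraint 6 does not hold.

(1) x2 - x5 = 17 - 5 = 12  ✓
(2) 2x1 + 3x8 = 2(26) + 3(17) = 103  ✓
(3) x4 = 9 is odd  ✓
(4) abs(5 - 9) = 4  ✓
(5) x3 = 19 lies in [17, 23]  ✓
(6) x6 = 10 is outside [11, 13]  ✗
(7) x1 + x4 = 26 + 9 = 35  ✓
(8) x3 - x8 = 19 - 17 = 2  ✓
(9) x5 - x8 = 5 - 17 = -12  ✓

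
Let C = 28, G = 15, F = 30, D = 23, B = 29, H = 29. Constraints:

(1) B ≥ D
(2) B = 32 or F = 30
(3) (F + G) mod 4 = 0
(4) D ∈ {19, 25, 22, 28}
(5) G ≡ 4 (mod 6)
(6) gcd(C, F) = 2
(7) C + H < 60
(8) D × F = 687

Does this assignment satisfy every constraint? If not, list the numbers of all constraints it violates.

(1) B = 29, D = 23; 29 ≥ 23  holds
(2) B = 29 ≠ 32, but F = 30 = 30 (second disjunct)  holds
(3) F + G = 45; 45 mod 4 = 1, not 0  fails
(4) D = 23 is not in {19, 25, 22, 28}  fails
(5) 15 mod 6 = 3, not 4  fails
(6) gcd(28, 30) = 2  holds
(7) C + H = 28 + 29 = 57; 57 < 60  holds
(8) D × F = 23 × 30 = 690, not 687  fails

Constraints 3, 4, 5, 8 do not hold.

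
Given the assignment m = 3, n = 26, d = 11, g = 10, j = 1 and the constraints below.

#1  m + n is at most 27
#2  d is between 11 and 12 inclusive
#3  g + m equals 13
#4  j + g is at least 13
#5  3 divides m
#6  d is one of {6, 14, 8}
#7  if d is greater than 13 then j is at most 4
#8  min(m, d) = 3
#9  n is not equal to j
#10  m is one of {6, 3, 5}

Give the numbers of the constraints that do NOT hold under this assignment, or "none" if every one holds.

#1 m + n = 3 + 26 = 29; 29 > 27, bound 27 not met — violated.
#2 d = 11 lies in [11, 12] — satisfied.
#3 g + m = 10 + 3 = 13 — satisfied.
#4 j + g = 1 + 10 = 11; 11 < 13, bound 13 not met — violated.
#5 3 / 3 = 1, so 3 divides 3 — satisfied.
#6 d = 11 is not in {6, 14, 8} — violated.
#7 d = 11, not > 13; antecedent false, conditional vacuously true — satisfied.
#8 min(3, 11) = 3 — satisfied.
#9 n = 26, j = 1; distinct — satisfied.
#10 m = 3 is in {6, 3, 5} — satisfied.

Constraints 1, 4, 6 are violated.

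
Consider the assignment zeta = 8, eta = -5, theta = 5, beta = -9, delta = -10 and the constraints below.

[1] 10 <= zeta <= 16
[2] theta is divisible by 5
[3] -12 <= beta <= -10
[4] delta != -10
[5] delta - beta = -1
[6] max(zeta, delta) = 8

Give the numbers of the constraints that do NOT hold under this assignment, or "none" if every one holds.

Constraints 1, 3, 4 are violated.

[1] zeta = 8 is outside [10, 16] — violated.
[2] 5 / 5 = 1, so 5 divides 5 — satisfied.
[3] beta = -9 is outside [-12, -10] — violated.
[4] delta = -10, but -10 is required to differ — violated.
[5] delta - beta = -10 - (-9) = -1 — satisfied.
[6] max(8, -10) = 8 — satisfied.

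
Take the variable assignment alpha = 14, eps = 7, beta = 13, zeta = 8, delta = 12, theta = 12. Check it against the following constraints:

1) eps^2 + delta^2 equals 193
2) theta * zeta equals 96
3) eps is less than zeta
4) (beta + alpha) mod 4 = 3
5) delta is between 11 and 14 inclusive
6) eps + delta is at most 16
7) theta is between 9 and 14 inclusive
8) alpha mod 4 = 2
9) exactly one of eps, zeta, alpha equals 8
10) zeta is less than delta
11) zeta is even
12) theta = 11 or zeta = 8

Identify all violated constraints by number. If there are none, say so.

1) eps^2 + delta^2 = 7^2 + 12^2 = 49 + 144 = 193 — OK.
2) theta * zeta = 12 * 8 = 96 — OK.
3) eps = 7, zeta = 8; 7 < 8 — OK.
4) beta + alpha = 27; 27 mod 4 = 3 — OK.
5) delta = 12 lies in [11, 14] — OK.
6) eps + delta = 7 + 12 = 19; 19 > 16, bound 16 not met — violated.
7) theta = 12 lies in [9, 14] — OK.
8) 14 mod 4 = 2 — OK.
9) eps=7, zeta=8, alpha=14; 1 of them equals 8 — OK.
10) zeta = 8, delta = 12; 8 < 12 — OK.
11) zeta = 8 is even — OK.
12) theta = 12 ≠ 11, but zeta = 8 = 8 (second disjunct) — OK.

Violated: 6.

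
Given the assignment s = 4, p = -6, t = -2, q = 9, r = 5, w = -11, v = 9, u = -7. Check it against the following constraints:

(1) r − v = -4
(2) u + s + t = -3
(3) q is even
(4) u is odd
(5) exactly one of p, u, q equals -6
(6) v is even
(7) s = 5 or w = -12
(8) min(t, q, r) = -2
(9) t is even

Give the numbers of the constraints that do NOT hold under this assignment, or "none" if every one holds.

(1) r − v = 5 − 9 = -4 — holds.
(2) u + s + t = -7 + 4 + (-2) = -5, not -3 — does not hold.
(3) q = 9 is odd — does not hold.
(4) u = -7 is odd — holds.
(5) p=-6, u=-7, q=9; 1 of them equals -6 — holds.
(6) v = 9 is odd — does not hold.
(7) s = 4 ≠ 5 and w = -11 ≠ -12; both disjuncts false — does not hold.
(8) min(-2, 9, 5) = -2 — holds.
(9) t = -2 is even — holds.

Violated: 2, 3, 6, and 7.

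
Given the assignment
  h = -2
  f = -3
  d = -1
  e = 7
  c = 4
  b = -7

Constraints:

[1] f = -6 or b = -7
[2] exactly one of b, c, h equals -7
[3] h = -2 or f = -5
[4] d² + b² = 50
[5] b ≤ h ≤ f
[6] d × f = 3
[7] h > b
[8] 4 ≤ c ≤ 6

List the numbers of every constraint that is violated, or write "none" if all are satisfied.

[1] f = -3 ≠ -6, but b = -7 = -7 (second disjunct) — holds.
[2] b=-7, c=4, h=-2; 1 of them equals -7 — holds.
[3] h = -2 = -2 (first disjunct) — holds.
[4] d² + b² = (-1)² + (-7)² = 1 + 49 = 50 — holds.
[5] values -7, -2, -3; h = -2 is not ≤ f = -3 — fails.
[6] d × f = -1 × (-3) = 3 — holds.
[7] h = -2, b = -7; -2 > -7 — holds.
[8] c = 4 lies in [4, 6] — holds.

The assignment fails constraint 5.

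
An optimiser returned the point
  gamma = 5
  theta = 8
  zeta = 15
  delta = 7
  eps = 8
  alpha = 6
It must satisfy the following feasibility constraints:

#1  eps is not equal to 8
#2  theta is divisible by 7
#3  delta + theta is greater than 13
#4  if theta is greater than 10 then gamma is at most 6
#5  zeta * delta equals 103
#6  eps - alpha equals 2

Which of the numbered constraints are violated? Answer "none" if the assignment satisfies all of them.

#1 eps = 8, but 8 is required to differ — does not hold.
#2 8 = 7*1 + 1, so 7 does not divide 8 — does not hold.
#3 delta + theta = 7 + 8 = 15; 15 > 13 — holds.
#4 theta = 8, not > 10; antecedent false, conditional vacuously true — holds.
#5 zeta * delta = 15 * 7 = 105, not 103 — does not hold.
#6 eps - alpha = 8 - 6 = 2 — holds.

Constraints 1, 2, 5 do not hold.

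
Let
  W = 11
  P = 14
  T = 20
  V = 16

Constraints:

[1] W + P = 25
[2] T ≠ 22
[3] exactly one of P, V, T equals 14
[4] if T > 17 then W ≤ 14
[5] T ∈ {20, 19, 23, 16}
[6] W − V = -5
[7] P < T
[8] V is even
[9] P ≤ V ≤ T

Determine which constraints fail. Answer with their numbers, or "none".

The assignment satisfies every constraint.

[1] W + P = 11 + 14 = 25  ✔
[2] T = 20, and 20 ≠ 22  ✔
[3] P=14, V=16, T=20; 1 of them equals 14  ✔
[4] T = 20 > 17, so we need W ≤ 14; W = 11 ≤ 14  ✔
[5] T = 20 is in {20, 19, 23, 16}  ✔
[6] W − V = 11 − 16 = -5  ✔
[7] P = 14, T = 20; 14 < 20  ✔
[8] V = 16 is even  ✔
[9] values 14 ≤ 16 ≤ 20  ✔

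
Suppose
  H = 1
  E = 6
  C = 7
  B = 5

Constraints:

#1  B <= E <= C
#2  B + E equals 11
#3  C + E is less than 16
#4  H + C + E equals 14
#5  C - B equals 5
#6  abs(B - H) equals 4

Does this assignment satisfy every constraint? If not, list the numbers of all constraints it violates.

#1 values 5 <= 6 <= 7 — holds.
#2 B + E = 5 + 6 = 11 — holds.
#3 C + E = 7 + 6 = 13; 13 < 16 — holds.
#4 H + C + E = 1 + 7 + 6 = 14 — holds.
#5 C - B = 7 - 5 = 2, not 5 — fails.
#6 abs(5 - 1) = 4 — holds.

Constraint 5 does not hold.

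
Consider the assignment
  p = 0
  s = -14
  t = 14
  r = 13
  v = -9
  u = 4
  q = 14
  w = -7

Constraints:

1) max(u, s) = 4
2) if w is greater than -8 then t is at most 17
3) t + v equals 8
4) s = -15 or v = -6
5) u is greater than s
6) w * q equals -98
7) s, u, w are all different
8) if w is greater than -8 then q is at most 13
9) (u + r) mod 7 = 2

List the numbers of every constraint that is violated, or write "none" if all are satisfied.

1) max(4, -14) = 4 — holds.
2) w = -7 > -8, so we need t ≤ 17; t = 14 ≤ 17 — holds.
3) t + v = 14 + (-9) = 5, not 8 — does not hold.
4) s = -14 ≠ -15 and v = -9 ≠ -6; both disjuncts false — does not hold.
5) u = 4, s = -14; 4 > -14 — holds.
6) w * q = -7 * 14 = -98 — holds.
7) values -14, 4, -7 are pairwise distinct — holds.
8) w = -7 > -8, so we need q ≤ 13; but q = 14 > 13 — does not hold.
9) u + r = 17; 17 mod 7 = 3, not 2 — does not hold.

No — constraints 3, 4, 8, 9 are not satisfied.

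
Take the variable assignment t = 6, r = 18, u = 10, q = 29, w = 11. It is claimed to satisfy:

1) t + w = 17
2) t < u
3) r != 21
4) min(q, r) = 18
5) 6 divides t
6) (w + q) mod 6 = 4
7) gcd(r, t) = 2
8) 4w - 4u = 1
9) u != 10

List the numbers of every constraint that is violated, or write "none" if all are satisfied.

No — constraints 7, 8, 9 are not satisfied.

1) t + w = 6 + 11 = 17 — satisfied.
2) t = 6, u = 10; 6 < 10 — satisfied.
3) r = 18, and 18 ≠ 21 — satisfied.
4) min(29, 18) = 18 — satisfied.
5) 6 / 6 = 1, so 6 divides 6 — satisfied.
6) w + q = 40; 40 mod 6 = 4 — satisfied.
7) gcd(18, 6) = 6, not 2 — violated.
8) 4w - 4u = 4(11) - 4(10) = 4, not 1 — violated.
9) u = 10, but 10 is required to differ — violated.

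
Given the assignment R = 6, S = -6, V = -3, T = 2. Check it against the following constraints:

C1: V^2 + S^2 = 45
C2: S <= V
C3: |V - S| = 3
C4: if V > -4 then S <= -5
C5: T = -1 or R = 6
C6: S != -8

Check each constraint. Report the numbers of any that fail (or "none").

No violations.

C1: V^2 + S^2 = (-3)^2 + (-6)^2 = 9 + 36 = 45  true
C2: S = -6, V = -3; -6 ≤ -3  true
C3: |-3 - (-6)| = 3  true
C4: V = -3 > -4, so we need S ≤ -5; S = -6 ≤ -5  true
C5: T = 2 ≠ -1, but R = 6 = 6 (second disjunct)  true
C6: S = -6, and -6 ≠ -8  true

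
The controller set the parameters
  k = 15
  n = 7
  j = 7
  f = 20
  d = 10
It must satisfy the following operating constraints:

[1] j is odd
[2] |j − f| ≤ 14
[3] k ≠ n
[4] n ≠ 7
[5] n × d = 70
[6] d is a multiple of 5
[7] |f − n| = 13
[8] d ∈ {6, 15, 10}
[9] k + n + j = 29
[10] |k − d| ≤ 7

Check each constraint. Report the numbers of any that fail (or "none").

[1] j = 7 is odd  yes
[2] |7 − 20| = 13; 13 ≤ 14  yes
[3] k = 15, n = 7; distinct  yes
[4] n = 7, but 7 is required to differ  no
[5] n × d = 7 × 10 = 70  yes
[6] 10 / 5 = 2, so 5 divides 10  yes
[7] |20 − 7| = 13  yes
[8] d = 10 is in {6, 15, 10}  yes
[9] k + n + j = 15 + 7 + 7 = 29  yes
[10] |15 − 10| = 5; 5 ≤ 7  yes

The assignment fails constraint 4.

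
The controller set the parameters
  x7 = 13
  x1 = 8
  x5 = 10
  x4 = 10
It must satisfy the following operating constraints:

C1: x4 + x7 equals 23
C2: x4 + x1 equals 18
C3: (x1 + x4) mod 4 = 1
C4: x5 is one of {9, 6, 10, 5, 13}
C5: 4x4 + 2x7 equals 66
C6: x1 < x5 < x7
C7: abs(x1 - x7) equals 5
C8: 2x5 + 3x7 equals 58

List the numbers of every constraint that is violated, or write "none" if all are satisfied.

No — constraints 3 and 8 are not satisfied.

C1: x4 + x7 = 10 + 13 = 23  ✔
C2: x4 + x1 = 10 + 8 = 18  ✔
C3: x1 + x4 = 18; 18 mod 4 = 2, not 1  ✘
C4: x5 = 10 is in {9, 6, 10, 5, 13}  ✔
C5: 4x4 + 2x7 = 4(10) + 2(13) = 66  ✔
C6: values 8 < 10 < 13  ✔
C7: abs(8 - 13) = 5  ✔
C8: 2x5 + 3x7 = 2(10) + 3(13) = 59, not 58  ✘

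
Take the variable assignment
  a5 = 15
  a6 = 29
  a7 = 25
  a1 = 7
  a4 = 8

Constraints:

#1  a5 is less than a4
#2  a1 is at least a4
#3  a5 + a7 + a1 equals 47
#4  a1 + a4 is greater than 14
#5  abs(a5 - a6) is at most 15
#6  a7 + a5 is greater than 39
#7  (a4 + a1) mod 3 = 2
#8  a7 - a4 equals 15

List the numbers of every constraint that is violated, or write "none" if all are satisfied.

#1 a5 = 15, a4 = 8; 15 ≥ 8 (want <)  no
#2 a1 = 7, a4 = 8; 7 < 8 (want ≥)  no
#3 a5 + a7 + a1 = 15 + 25 + 7 = 47  yes
#4 a1 + a4 = 7 + 8 = 15; 15 > 14  yes
#5 abs(15 - 29) = 14; 14 ≤ 15  yes
#6 a7 + a5 = 25 + 15 = 40; 40 > 39  yes
#7 a4 + a1 = 15; 15 mod 3 = 0, not 2  no
#8 a7 - a4 = 25 - 8 = 17, not 15  no

Violated: 1, 2, 7, and 8.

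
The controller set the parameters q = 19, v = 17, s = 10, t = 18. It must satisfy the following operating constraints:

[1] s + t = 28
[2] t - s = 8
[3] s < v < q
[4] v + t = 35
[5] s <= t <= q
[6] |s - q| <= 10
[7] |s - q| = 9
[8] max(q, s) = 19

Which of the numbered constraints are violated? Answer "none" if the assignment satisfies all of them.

All constraints are satisfied.

[1] s + t = 10 + 18 = 28  OK
[2] t - s = 18 - 10 = 8  OK
[3] values 10 < 17 < 19  OK
[4] v + t = 17 + 18 = 35  OK
[5] values 10 <= 18 <= 19  OK
[6] |10 - 19| = 9; 9 ≤ 10  OK
[7] |10 - 19| = 9  OK
[8] max(19, 10) = 19  OK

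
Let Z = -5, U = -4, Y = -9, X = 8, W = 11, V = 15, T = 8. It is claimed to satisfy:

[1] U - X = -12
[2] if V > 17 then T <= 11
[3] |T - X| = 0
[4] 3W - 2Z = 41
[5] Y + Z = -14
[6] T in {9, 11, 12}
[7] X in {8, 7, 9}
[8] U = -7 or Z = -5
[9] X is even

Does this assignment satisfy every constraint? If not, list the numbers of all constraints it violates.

[1] U - X = -4 - 8 = -12  yes
[2] V = 15, not > 17; antecedent false, conditional vacuously true  yes
[3] |8 - 8| = 0  yes
[4] 3W - 2Z = 3(11) - 2(-5) = 43, not 41  no
[5] Y + Z = -9 + (-5) = -14  yes
[6] T = 8 is not in {9, 11, 12}  no
[7] X = 8 is in {8, 7, 9}  yes
[8] U = -4 ≠ -7, but Z = -5 = -5 (second disjunct)  yes
[9] X = 8 is even  yes

Constraints 4, 6 are violated.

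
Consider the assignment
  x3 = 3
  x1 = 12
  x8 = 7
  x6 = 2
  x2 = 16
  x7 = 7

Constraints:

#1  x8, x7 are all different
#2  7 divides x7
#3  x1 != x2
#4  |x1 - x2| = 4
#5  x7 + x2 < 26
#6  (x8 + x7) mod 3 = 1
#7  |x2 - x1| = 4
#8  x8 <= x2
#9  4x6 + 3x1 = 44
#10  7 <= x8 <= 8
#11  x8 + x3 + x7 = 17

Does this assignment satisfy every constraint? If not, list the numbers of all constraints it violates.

#1 x8 = x7 = 7, not all different  ✗
#2 7 / 7 = 1, so 7 divides 7  ✓
#3 x1 = 12, x2 = 16; distinct  ✓
#4 |12 - 16| = 4  ✓
#5 x7 + x2 = 7 + 16 = 23; 23 < 26  ✓
#6 x8 + x7 = 14; 14 mod 3 = 2, not 1  ✗
#7 |16 - 12| = 4  ✓
#8 x8 = 7, x2 = 16; 7 ≤ 16  ✓
#9 4x6 + 3x1 = 4(2) + 3(12) = 44  ✓
#10 x8 = 7 lies in [7, 8]  ✓
#11 x8 + x3 + x7 = 7 + 3 + 7 = 17  ✓

Constraints 1 and 6 do not hold.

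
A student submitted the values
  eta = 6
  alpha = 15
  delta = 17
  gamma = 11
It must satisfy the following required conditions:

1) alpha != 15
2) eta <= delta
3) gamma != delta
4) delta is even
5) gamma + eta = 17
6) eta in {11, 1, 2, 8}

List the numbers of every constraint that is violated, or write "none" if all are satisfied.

Violated: 1, 4, and 6.

1) alpha = 15, but 15 is required to differ  ✗
2) eta = 6, delta = 17; 6 ≤ 17  ✓
3) gamma = 11, delta = 17; distinct  ✓
4) delta = 17 is odd  ✗
5) gamma + eta = 11 + 6 = 17  ✓
6) eta = 6 is not in {11, 1, 2, 8}  ✗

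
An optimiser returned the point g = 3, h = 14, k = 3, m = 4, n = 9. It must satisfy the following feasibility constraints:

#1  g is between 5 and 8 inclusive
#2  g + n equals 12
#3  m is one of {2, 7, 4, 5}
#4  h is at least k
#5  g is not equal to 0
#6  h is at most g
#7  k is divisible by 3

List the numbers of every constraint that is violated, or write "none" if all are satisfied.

No — constraints 1 and 6 are not satisfied.

#1 g = 3 is outside [5, 8]  ✘
#2 g + n = 3 + 9 = 12  ✔
#3 m = 4 is in {2, 7, 4, 5}  ✔
#4 h = 14, k = 3; 14 ≥ 3  ✔
#5 g = 3, and 3 ≠ 0  ✔
#6 h = 14, g = 3; 14 > 3 (want ≤)  ✘
#7 3 / 3 = 1, so 3 divides 3  ✔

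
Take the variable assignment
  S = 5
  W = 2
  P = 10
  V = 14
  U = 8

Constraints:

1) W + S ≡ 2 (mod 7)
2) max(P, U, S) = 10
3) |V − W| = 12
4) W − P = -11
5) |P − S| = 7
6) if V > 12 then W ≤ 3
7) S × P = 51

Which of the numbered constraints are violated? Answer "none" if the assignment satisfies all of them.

1) W + S = 7; 7 mod 7 = 0, not 2  fails
2) max(10, 8, 5) = 10  holds
3) |14 − 2| = 12  holds
4) W − P = 2 − 10 = -8, not -11  fails
5) |10 − 5| = 5, not 7  fails
6) V = 14 > 12, so we need W ≤ 3; W = 2 ≤ 3  holds
7) S × P = 5 × 10 = 50, not 51  fails

Violated: 1, 4, 5, and 7.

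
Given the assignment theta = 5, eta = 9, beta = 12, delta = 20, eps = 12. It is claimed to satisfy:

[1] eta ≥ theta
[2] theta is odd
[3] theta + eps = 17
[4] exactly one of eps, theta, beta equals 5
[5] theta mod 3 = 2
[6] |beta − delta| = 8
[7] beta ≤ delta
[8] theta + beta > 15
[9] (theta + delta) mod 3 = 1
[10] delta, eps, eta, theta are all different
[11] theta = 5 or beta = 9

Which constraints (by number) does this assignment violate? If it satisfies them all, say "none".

All constraints are satisfied.

[1] eta = 9, theta = 5; 9 ≥ 5 — satisfied.
[2] theta = 5 is odd — satisfied.
[3] theta + eps = 5 + 12 = 17 — satisfied.
[4] eps=12, theta=5, beta=12; 1 of them equals 5 — satisfied.
[5] 5 mod 3 = 2 — satisfied.
[6] |12 − 20| = 8 — satisfied.
[7] beta = 12, delta = 20; 12 ≤ 20 — satisfied.
[8] theta + beta = 5 + 12 = 17; 17 > 15 — satisfied.
[9] theta + delta = 25; 25 mod 3 = 1 — satisfied.
[10] values 20, 12, 9, 5 are pairwise distinct — satisfied.
[11] theta = 5 = 5 (first disjunct) — satisfied.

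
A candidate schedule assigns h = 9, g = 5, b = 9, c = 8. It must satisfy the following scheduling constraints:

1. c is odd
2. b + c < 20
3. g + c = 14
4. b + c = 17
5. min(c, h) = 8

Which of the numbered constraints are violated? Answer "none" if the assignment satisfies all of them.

The assignment fails constraints 1, 3.

1. c = 8 is even — violated.
2. b + c = 9 + 8 = 17; 17 < 20 — OK.
3. g + c = 5 + 8 = 13, not 14 — violated.
4. b + c = 9 + 8 = 17 — OK.
5. min(8, 9) = 8 — OK.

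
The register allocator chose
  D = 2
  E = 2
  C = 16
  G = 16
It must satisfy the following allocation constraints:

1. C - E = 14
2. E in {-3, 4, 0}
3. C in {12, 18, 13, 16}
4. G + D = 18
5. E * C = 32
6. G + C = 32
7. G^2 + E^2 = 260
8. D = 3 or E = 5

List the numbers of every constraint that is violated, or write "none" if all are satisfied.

1. C - E = 16 - 2 = 14 — satisfied.
2. E = 2 is not in {-3, 4, 0} — violated.
3. C = 16 is in {12, 18, 13, 16} — satisfied.
4. G + D = 16 + 2 = 18 — satisfied.
5. E * C = 2 * 16 = 32 — satisfied.
6. G + C = 16 + 16 = 32 — satisfied.
7. G^2 + E^2 = 16^2 + 2^2 = 256 + 4 = 260 — satisfied.
8. D = 2 ≠ 3 and E = 2 ≠ 5; both disjuncts false — violated.

Constraints 2 and 8 do not hold.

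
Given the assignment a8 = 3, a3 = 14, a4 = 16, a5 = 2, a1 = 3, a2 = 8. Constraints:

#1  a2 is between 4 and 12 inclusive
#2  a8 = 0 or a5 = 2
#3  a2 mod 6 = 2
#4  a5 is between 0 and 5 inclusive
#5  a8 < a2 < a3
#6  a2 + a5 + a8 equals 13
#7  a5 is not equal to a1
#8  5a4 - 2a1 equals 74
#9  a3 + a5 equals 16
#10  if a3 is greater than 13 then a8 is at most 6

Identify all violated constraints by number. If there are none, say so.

#1 a2 = 8 lies in [4, 12]  OK
#2 a8 = 3 ≠ 0, but a5 = 2 = 2 (second disjunct)  OK
#3 8 mod 6 = 2  OK
#4 a5 = 2 lies in [0, 5]  OK
#5 values 3 < 8 < 14  OK
#6 a2 + a5 + a8 = 8 + 2 + 3 = 13  OK
#7 a5 = 2, a1 = 3; distinct  OK
#8 5a4 - 2a1 = 5(16) - 2(3) = 74  OK
#9 a3 + a5 = 14 + 2 = 16  OK
#10 a3 = 14 > 13, so we need a8 ≤ 6; a8 = 3 ≤ 6  OK

No violations.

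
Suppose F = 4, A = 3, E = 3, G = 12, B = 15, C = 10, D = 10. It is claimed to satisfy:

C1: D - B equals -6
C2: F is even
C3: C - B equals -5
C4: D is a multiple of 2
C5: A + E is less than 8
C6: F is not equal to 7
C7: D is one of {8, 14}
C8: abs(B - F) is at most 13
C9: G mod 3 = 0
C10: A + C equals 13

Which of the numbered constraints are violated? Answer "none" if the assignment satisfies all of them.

C1: D - B = 10 - 15 = -5, not -6  FAIL
C2: F = 4 is even  OK
C3: C - B = 10 - 15 = -5  OK
C4: 10 / 2 = 5, so 2 divides 10  OK
C5: A + E = 3 + 3 = 6; 6 < 8  OK
C6: F = 4, and 4 ≠ 7  OK
C7: D = 10 is not in {8, 14}  FAIL
C8: abs(15 - 4) = 11; 11 ≤ 13  OK
C9: 12 mod 3 = 0  OK
C10: A + C = 3 + 10 = 13  OK

Constraints 1, 7 are violated.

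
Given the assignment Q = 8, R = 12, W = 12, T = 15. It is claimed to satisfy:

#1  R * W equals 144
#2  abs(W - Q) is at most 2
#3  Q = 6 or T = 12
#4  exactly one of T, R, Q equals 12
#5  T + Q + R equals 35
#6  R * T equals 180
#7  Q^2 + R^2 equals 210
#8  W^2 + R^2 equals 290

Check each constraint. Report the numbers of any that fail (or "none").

Violated: 2, 3, 7, and 8.

#1 R * W = 12 * 12 = 144 — satisfied.
#2 abs(12 - 8) = 4; 4 > 2, exceeds bound 2 — violated.
#3 Q = 8 ≠ 6 and T = 15 ≠ 12; both disjuncts false — violated.
#4 T=15, R=12, Q=8; 1 of them equals 12 — satisfied.
#5 T + Q + R = 15 + 8 + 12 = 35 — satisfied.
#6 R * T = 12 * 15 = 180 — satisfied.
#7 Q^2 + R^2 = 8^2 + 12^2 = 64 + 144 = 208, not 210 — violated.
#8 W^2 + R^2 = 12^2 + 12^2 = 144 + 144 = 288, not 290 — violated.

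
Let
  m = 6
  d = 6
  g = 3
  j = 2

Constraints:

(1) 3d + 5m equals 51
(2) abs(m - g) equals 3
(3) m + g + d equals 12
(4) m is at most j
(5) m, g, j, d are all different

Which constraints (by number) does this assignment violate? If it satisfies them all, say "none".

(1) 3d + 5m = 3(6) + 5(6) = 48, not 51 — fails.
(2) abs(6 - 3) = 3 — holds.
(3) m + g + d = 6 + 3 + 6 = 15, not 12 — fails.
(4) m = 6, j = 2; 6 > 2 (want ≤) — fails.
(5) m = d = 6, not all different — fails.

Violated: 1, 3, 4, and 5.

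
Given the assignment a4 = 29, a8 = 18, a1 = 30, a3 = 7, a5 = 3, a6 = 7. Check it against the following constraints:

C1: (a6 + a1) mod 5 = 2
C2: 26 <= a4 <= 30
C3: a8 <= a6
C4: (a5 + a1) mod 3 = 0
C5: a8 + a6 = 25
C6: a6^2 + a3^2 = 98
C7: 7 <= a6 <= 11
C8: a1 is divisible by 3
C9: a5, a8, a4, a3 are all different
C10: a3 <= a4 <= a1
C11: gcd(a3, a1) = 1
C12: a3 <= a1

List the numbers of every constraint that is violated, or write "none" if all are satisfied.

Violated: 3.

C1: a6 + a1 = 37; 37 mod 5 = 2  holds
C2: a4 = 29 lies in [26, 30]  holds
C3: a8 = 18, a6 = 7; 18 > 7 (want ≤)  fails
C4: a5 + a1 = 33; 33 mod 3 = 0  holds
C5: a8 + a6 = 18 + 7 = 25  holds
C6: a6^2 + a3^2 = 7^2 + 7^2 = 49 + 49 = 98  holds
C7: a6 = 7 lies in [7, 11]  holds
C8: 30 / 3 = 10, so 3 divides 30  holds
C9: values 3, 18, 29, 7 are pairwise distinct  holds
C10: values 7 <= 29 <= 30  holds
C11: gcd(7, 30) = 1  holds
C12: a3 = 7, a1 = 30; 7 ≤ 30  holds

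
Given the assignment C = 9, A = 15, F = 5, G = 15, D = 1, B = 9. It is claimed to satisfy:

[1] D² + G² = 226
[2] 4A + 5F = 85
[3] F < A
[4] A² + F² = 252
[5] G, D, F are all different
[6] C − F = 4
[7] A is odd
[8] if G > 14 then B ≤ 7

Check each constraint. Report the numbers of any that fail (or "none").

[1] D² + G² = 1² + 15² = 1 + 225 = 226 — satisfied.
[2] 4A + 5F = 4(15) + 5(5) = 85 — satisfied.
[3] F = 5, A = 15; 5 < 15 — satisfied.
[4] A² + F² = 15² + 5² = 225 + 25 = 250, not 252 — violated.
[5] values 15, 1, 5 are pairwise distinct — satisfied.
[6] C − F = 9 − 5 = 4 — satisfied.
[7] A = 15 is odd — satisfied.
[8] G = 15 > 14, so we need B ≤ 7; but B = 9 > 7 — violated.

Violated: 4 and 8.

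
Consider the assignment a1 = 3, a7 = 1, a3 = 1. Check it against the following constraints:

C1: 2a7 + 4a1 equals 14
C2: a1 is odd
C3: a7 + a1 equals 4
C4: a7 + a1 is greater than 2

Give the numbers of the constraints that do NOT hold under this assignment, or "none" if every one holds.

C1: 2a7 + 4a1 = 2(1) + 4(3) = 14 — OK.
C2: a1 = 3 is odd — OK.
C3: a7 + a1 = 1 + 3 = 4 — OK.
C4: a7 + a1 = 1 + 3 = 4; 4 > 2 — OK.

All constraints are satisfied.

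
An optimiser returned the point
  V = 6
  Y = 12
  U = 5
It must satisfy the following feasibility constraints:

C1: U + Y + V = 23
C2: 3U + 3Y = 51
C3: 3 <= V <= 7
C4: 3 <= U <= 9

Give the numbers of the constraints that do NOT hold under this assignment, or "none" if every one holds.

C1: U + Y + V = 5 + 12 + 6 = 23  ✔
C2: 3U + 3Y = 3(5) + 3(12) = 51  ✔
C3: V = 6 lies in [3, 7]  ✔
C4: U = 5 lies in [3, 9]  ✔

None — every constraint holds.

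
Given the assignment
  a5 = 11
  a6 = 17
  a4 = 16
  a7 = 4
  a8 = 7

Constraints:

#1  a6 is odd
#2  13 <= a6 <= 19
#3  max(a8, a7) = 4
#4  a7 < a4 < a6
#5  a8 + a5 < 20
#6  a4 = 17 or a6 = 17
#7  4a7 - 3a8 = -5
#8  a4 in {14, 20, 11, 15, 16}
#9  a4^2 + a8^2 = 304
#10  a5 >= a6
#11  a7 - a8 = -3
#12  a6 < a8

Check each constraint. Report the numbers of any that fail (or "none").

Constraints 3, 9, 10, and 12 do not hold.

#1 a6 = 17 is odd  yes
#2 a6 = 17 lies in [13, 19]  yes
#3 max(7, 4) = 7, not 4  no
#4 values 4 < 16 < 17  yes
#5 a8 + a5 = 7 + 11 = 18; 18 < 20  yes
#6 a4 = 16 ≠ 17, but a6 = 17 = 17 (second disjunct)  yes
#7 4a7 - 3a8 = 4(4) - 3(7) = -5  yes
#8 a4 = 16 is in {14, 20, 11, 15, 16}  yes
#9 a4^2 + a8^2 = 16^2 + 7^2 = 256 + 49 = 305, not 304  no
#10 a5 = 11, a6 = 17; 11 < 17 (want ≥)  no
#11 a7 - a8 = 4 - 7 = -3  yes
#12 a6 = 17, a8 = 7; 17 ≥ 7 (want <)  no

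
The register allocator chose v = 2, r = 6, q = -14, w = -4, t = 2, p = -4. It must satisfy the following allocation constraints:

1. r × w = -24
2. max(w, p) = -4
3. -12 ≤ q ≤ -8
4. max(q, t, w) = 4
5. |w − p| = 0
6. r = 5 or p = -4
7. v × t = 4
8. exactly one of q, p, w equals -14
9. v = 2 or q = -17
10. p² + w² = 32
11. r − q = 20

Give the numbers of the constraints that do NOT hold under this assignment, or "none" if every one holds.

Violated: 3 and 4.

1. r × w = 6 × (-4) = -24 — holds.
2. max(-4, -4) = -4 — holds.
3. q = -14 is outside [-12, -8] — does not hold.
4. max(-14, 2, -4) = 2, not 4 — does not hold.
5. |-4 − (-4)| = 0 — holds.
6. r = 6 ≠ 5, but p = -4 = -4 (second disjunct) — holds.
7. v × t = 2 × 2 = 4 — holds.
8. q=-14, p=-4, w=-4; 1 of them equals -14 — holds.
9. v = 2 = 2 (first disjunct) — holds.
10. p² + w² = (-4)² + (-4)² = 16 + 16 = 32 — holds.
11. r − q = 6 − (-14) = 20 — holds.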